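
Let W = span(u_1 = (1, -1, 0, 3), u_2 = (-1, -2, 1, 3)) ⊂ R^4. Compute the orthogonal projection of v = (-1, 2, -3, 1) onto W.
proj_W(v) = (63/65, 36/65, -33/65, -9/65)

Set up U = [u_1 | ... | u_2] ∈ R^(4×2). The projector onto W = col(U) is P = U (U^T U)^(-1) U^T.
Compute U^T U =
  [11, 10]
  [10, 15],
and U^T v = (0, -3).
Solve U^T U · c = U^T v for the coefficients: c = (6/13, -33/65). The projection is proj_W(v) = U c.
Check: (v - proj_W(v)) · u_1 = 0  (should be 0).
Check: (v - proj_W(v)) · u_2 = 0  (should be 0).
Result: proj_W(v) = (63/65, 36/65, -33/65, -9/65).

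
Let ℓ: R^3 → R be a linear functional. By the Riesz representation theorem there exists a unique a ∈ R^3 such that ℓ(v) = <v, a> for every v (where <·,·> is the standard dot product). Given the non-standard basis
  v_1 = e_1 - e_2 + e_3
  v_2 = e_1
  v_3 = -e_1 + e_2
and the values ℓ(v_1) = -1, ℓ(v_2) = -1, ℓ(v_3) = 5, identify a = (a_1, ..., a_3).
a = (-1, 4, 4)

Write a = (a_1, ..., a_3) in the standard basis. For each basis vector v_i, ℓ(v_i) = <v_i, a> is a linear equation in the a_j's. Collect the n equations into a matrix system V a = ℓ, where row i of V is v_i (expressed in the standard basis). Since V is invertible (lower-triangular with 1s on the diagonal, up to permutation), solve by back-substitution:
  V =
[[1, -1, 1],
 [1, 0, 0],
 [-1, 1, 0]]
  V a = (-1, -1, 5)
Solving gives a = (-1, 4, 4).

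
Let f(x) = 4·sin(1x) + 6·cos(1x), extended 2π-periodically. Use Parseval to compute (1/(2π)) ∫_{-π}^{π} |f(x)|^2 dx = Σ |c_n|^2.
Σ |c_n|^2 = 26

Expand |f|^2 and use orthogonality of {sin(nx), cos(mx)} on [-π, π]:
  ∫_{-π}^{π} sin(nx)^2 dx = π, ∫ cos(mx)^2 dx = π, and cross terms integrate to 0.
So ∫_{-π}^{π} f(x)^2 dx = 4^2 · π + 6^2 · π = (16 + 36)π.
Divide by 2π: (16 + 36)/2 = 26.
By Parseval, this equals Σ |c_n|^2.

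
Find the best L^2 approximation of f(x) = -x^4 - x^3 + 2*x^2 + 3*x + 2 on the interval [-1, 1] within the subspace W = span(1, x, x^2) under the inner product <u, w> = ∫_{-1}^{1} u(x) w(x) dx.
g(x) = 8*x^2/7 + 12*x/5 + 73/35

The best approximation g ∈ W is the orthogonal projection of f onto W. Writing g = a_0 + a_1 x + a_2 x^2, the coefficients solve the normal equations G · a = b where
  G_{ij} = <φ_i, φ_j> and b_i = <f, φ_i>, with φ_0 = 1, φ_1 = x, φ_2 = x^2.
G =
  [2, 0, 2/3]
  [0, 2/3, 0]
  [2/3, 0, 2/5],
b = (74/15, 8/5, 194/105).
Solving gives a_0 = 73/35, a_1 = 12/5, a_2 = 8/7, so
  g(x) = 8*x^2/7 + 12*x/5 + 73/35.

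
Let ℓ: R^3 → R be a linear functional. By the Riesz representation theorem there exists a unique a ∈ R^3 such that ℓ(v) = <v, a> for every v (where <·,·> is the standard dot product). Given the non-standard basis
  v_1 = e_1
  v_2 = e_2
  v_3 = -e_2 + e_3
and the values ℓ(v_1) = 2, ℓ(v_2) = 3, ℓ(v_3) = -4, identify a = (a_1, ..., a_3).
a = (2, 3, -1)

Write a = (a_1, ..., a_3) in the standard basis. For each basis vector v_i, ℓ(v_i) = <v_i, a> is a linear equation in the a_j's. Collect the n equations into a matrix system V a = ℓ, where row i of V is v_i (expressed in the standard basis). Since V is invertible (lower-triangular with 1s on the diagonal, up to permutation), solve by back-substitution:
  V =
[[1, 0, 0],
 [0, 1, 0],
 [0, -1, 1]]
  V a = (2, 3, -4)
Solving gives a = (2, 3, -1).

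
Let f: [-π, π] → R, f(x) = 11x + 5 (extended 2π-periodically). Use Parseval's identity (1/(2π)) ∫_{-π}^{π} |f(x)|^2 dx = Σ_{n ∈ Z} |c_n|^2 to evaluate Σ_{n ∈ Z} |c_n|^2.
Σ |c_n|^2 = 121π^2/3 + 25

Expand and integrate term by term over [-π, π]:
  ∫ (11x)^2 dx = 121·(2π^3/3); ∫ 2·11·(5)·x dx = 0 (odd integrand); ∫ 5^2 dx = 25·2π.
So (1/(2π)) ∫_{-π}^{π} (11x + 5)^2 dx = 121π^2/3 + 25 = 121π^2/3 + 25.
Parseval ⇒ Σ |c_n|^2 = 121π^2/3 + 25.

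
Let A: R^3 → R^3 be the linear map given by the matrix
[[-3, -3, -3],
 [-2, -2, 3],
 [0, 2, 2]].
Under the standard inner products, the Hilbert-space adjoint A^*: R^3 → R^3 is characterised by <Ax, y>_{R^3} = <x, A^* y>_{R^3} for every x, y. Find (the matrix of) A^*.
A^* = A^T =
[[-3, -2, 0],
 [-3, -2, 2],
 [-3, 3, 2]]

For real matrices with standard dot products, the defining identity <Ax, y> = <x, A^* y> gives (Ax)^T y = x^T (A^*) y, i.e. x^T A^T y = x^T (A^*) y. Since this holds for all x, y, we must have A^* = A^T. Therefore
A^* =
[[-3, -2, 0],
 [-3, -2, 2],
 [-3, 3, 2]].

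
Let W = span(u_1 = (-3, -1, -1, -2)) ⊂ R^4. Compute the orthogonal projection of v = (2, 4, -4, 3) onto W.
proj_W(v) = (12/5, 4/5, 4/5, 8/5)

Set up U = [u_1 | ... | u_1] ∈ R^(4×1). The projector onto W = col(U) is P = U (U^T U)^(-1) U^T.
Compute U^T U =
  [15],
and U^T v = (-12).
Solve U^T U · c = U^T v for the coefficients: c = (-4/5). The projection is proj_W(v) = U c.
Check: (v - proj_W(v)) · u_1 = 0  (should be 0).
Result: proj_W(v) = (12/5, 4/5, 4/5, 8/5).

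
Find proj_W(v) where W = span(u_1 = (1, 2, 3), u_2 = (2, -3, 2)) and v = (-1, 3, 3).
proj_W(v) = (2/9, 395/117, 274/117)

Set up U = [u_1 | ... | u_2] ∈ R^(3×2). The projector onto W = col(U) is P = U (U^T U)^(-1) U^T.
Compute U^T U =
  [14, 2]
  [2, 17],
and U^T v = (14, -5).
Solve U^T U · c = U^T v for the coefficients: c = (124/117, -49/117). The projection is proj_W(v) = U c.
Check: (v - proj_W(v)) · u_1 = 0  (should be 0).
Check: (v - proj_W(v)) · u_2 = 0  (should be 0).
Result: proj_W(v) = (2/9, 395/117, 274/117).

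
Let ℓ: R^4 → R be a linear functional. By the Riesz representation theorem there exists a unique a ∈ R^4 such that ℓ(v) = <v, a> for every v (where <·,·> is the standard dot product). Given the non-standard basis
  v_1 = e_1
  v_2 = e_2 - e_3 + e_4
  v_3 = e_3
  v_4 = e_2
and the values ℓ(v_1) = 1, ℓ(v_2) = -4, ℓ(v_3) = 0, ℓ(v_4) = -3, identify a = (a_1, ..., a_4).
a = (1, -3, 0, -1)

Write a = (a_1, ..., a_4) in the standard basis. For each basis vector v_i, ℓ(v_i) = <v_i, a> is a linear equation in the a_j's. Collect the n equations into a matrix system V a = ℓ, where row i of V is v_i (expressed in the standard basis). Since V is invertible (lower-triangular with 1s on the diagonal, up to permutation), solve by back-substitution:
  V =
[[1, 0, 0, 0],
 [0, 1, -1, 1],
 [0, 0, 1, 0],
 [0, 1, 0, 0]]
  V a = (1, -4, 0, -3)
Solving gives a = (1, -3, 0, -1).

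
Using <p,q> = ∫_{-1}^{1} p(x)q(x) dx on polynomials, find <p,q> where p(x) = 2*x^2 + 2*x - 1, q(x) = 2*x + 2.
<p,q> = 4/3

Expand the product: p(x)·q(x) = 4*x^3 + 8*x^2 + 2*x - 2.
∫_{-1}^{1} of each monomial x^k gives [2/(k+1) if k even, 0 if k odd]. Integrating term-by-term (or equivalently evaluating the antiderivative F(x) = x^4 + 8*x^3/3 + x^2 - 2*x at the endpoints):
  F(1) − F(−1) = 8/3 − (4/3) = 4/3.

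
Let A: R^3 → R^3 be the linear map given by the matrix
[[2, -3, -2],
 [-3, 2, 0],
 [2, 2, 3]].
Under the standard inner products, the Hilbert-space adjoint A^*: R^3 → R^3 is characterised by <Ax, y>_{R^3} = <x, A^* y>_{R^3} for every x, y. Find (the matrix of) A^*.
A^* = A^T =
[[2, -3, 2],
 [-3, 2, 2],
 [-2, 0, 3]]

For real matrices with standard dot products, the defining identity <Ax, y> = <x, A^* y> gives (Ax)^T y = x^T (A^*) y, i.e. x^T A^T y = x^T (A^*) y. Since this holds for all x, y, we must have A^* = A^T. Therefore
A^* =
[[2, -3, 2],
 [-3, 2, 2],
 [-2, 0, 3]].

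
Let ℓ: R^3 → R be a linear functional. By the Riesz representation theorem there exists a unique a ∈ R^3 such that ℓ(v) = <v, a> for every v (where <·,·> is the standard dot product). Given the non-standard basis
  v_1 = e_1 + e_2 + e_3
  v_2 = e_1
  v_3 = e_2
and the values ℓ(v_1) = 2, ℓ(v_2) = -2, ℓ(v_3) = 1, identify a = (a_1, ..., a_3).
a = (-2, 1, 3)

Write a = (a_1, ..., a_3) in the standard basis. For each basis vector v_i, ℓ(v_i) = <v_i, a> is a linear equation in the a_j's. Collect the n equations into a matrix system V a = ℓ, where row i of V is v_i (expressed in the standard basis). Since V is invertible (lower-triangular with 1s on the diagonal, up to permutation), solve by back-substitution:
  V =
[[1, 1, 1],
 [1, 0, 0],
 [0, 1, 0]]
  V a = (2, -2, 1)
Solving gives a = (-2, 1, 3).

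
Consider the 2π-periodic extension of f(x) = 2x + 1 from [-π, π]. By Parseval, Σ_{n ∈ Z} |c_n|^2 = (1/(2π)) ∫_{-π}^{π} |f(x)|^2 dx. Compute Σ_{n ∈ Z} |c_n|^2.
Σ |c_n|^2 = 4π^2/3 + 1

Expand and integrate term by term over [-π, π]:
  ∫ (2x)^2 dx = 4·(2π^3/3); ∫ 2·2·(1)·x dx = 0 (odd integrand); ∫ 1^2 dx = 1·2π.
So (1/(2π)) ∫_{-π}^{π} (2x + 1)^2 dx = 4π^2/3 + 1 = 4π^2/3 + 1.
Parseval ⇒ Σ |c_n|^2 = 4π^2/3 + 1.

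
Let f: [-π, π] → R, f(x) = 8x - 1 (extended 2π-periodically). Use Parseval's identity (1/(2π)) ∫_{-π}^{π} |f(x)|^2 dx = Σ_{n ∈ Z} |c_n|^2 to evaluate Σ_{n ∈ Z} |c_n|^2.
Σ |c_n|^2 = 64π^2/3 + 1

Expand and integrate term by term over [-π, π]:
  ∫ (8x)^2 dx = 64·(2π^3/3); ∫ 2·8·(-1)·x dx = 0 (odd integrand); ∫ (-1)^2 dx = 1·2π.
So (1/(2π)) ∫_{-π}^{π} (8x - 1)^2 dx = 64π^2/3 + 1 = 64π^2/3 + 1.
Parseval ⇒ Σ |c_n|^2 = 64π^2/3 + 1.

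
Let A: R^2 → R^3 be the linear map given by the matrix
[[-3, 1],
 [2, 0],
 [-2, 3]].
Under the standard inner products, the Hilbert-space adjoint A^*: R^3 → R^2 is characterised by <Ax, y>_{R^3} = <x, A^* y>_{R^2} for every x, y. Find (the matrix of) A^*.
A^* = A^T =
[[-3, 2, -2],
 [1, 0, 3]]

For real matrices with standard dot products, the defining identity <Ax, y> = <x, A^* y> gives (Ax)^T y = x^T (A^*) y, i.e. x^T A^T y = x^T (A^*) y. Since this holds for all x, y, we must have A^* = A^T. Therefore
A^* =
[[-3, 2, -2],
 [1, 0, 3]].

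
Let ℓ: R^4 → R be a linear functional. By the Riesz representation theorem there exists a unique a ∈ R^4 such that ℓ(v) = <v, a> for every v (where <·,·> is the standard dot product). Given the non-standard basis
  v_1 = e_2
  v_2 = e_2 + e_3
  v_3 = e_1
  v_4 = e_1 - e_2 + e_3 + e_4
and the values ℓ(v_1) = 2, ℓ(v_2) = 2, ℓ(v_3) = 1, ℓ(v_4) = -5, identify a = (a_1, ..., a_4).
a = (1, 2, 0, -4)

Write a = (a_1, ..., a_4) in the standard basis. For each basis vector v_i, ℓ(v_i) = <v_i, a> is a linear equation in the a_j's. Collect the n equations into a matrix system V a = ℓ, where row i of V is v_i (expressed in the standard basis). Since V is invertible (lower-triangular with 1s on the diagonal, up to permutation), solve by back-substitution:
  V =
[[0, 1, 0, 0],
 [0, 1, 1, 0],
 [1, 0, 0, 0],
 [1, -1, 1, 1]]
  V a = (2, 2, 1, -5)
Solving gives a = (1, 2, 0, -4).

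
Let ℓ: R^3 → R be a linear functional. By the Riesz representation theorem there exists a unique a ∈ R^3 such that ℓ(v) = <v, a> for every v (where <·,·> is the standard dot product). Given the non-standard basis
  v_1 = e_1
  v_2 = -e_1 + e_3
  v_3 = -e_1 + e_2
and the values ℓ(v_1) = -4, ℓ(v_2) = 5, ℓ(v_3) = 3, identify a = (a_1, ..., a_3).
a = (-4, -1, 1)

Write a = (a_1, ..., a_3) in the standard basis. For each basis vector v_i, ℓ(v_i) = <v_i, a> is a linear equation in the a_j's. Collect the n equations into a matrix system V a = ℓ, where row i of V is v_i (expressed in the standard basis). Since V is invertible (lower-triangular with 1s on the diagonal, up to permutation), solve by back-substitution:
  V =
[[1, 0, 0],
 [-1, 0, 1],
 [-1, 1, 0]]
  V a = (-4, 5, 3)
Solving gives a = (-4, -1, 1).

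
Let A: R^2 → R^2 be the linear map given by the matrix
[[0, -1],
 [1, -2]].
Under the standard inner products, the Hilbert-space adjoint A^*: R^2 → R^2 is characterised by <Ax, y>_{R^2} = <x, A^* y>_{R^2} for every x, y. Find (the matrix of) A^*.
A^* = A^T =
[[0, 1],
 [-1, -2]]

For real matrices with standard dot products, the defining identity <Ax, y> = <x, A^* y> gives (Ax)^T y = x^T (A^*) y, i.e. x^T A^T y = x^T (A^*) y. Since this holds for all x, y, we must have A^* = A^T. Therefore
A^* =
[[0, 1],
 [-1, -2]].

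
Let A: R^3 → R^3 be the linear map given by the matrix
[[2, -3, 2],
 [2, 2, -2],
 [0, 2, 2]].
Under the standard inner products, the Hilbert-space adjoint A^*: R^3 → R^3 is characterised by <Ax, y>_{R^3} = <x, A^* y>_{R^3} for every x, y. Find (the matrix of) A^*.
A^* = A^T =
[[2, 2, 0],
 [-3, 2, 2],
 [2, -2, 2]]

For real matrices with standard dot products, the defining identity <Ax, y> = <x, A^* y> gives (Ax)^T y = x^T (A^*) y, i.e. x^T A^T y = x^T (A^*) y. Since this holds for all x, y, we must have A^* = A^T. Therefore
A^* =
[[2, 2, 0],
 [-3, 2, 2],
 [2, -2, 2]].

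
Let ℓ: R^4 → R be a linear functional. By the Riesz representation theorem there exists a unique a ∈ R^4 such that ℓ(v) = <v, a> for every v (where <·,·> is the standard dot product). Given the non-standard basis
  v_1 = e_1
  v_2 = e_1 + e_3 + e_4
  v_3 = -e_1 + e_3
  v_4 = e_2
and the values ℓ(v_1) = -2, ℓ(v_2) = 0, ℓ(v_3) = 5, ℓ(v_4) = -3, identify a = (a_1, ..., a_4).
a = (-2, -3, 3, -1)

Write a = (a_1, ..., a_4) in the standard basis. For each basis vector v_i, ℓ(v_i) = <v_i, a> is a linear equation in the a_j's. Collect the n equations into a matrix system V a = ℓ, where row i of V is v_i (expressed in the standard basis). Since V is invertible (lower-triangular with 1s on the diagonal, up to permutation), solve by back-substitution:
  V =
[[1, 0, 0, 0],
 [1, 0, 1, 1],
 [-1, 0, 1, 0],
 [0, 1, 0, 0]]
  V a = (-2, 0, 5, -3)
Solving gives a = (-2, -3, 3, -1).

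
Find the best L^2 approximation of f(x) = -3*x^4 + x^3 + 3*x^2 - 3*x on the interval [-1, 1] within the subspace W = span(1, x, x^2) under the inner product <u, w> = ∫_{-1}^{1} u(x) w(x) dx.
g(x) = 3*x^2/7 - 12*x/5 + 9/35

The best approximation g ∈ W is the orthogonal projection of f onto W. Writing g = a_0 + a_1 x + a_2 x^2, the coefficients solve the normal equations G · a = b where
  G_{ij} = <φ_i, φ_j> and b_i = <f, φ_i>, with φ_0 = 1, φ_1 = x, φ_2 = x^2.
G =
  [2, 0, 2/3]
  [0, 2/3, 0]
  [2/3, 0, 2/5],
b = (4/5, -8/5, 12/35).
Solving gives a_0 = 9/35, a_1 = -12/5, a_2 = 3/7, so
  g(x) = 3*x^2/7 - 12*x/5 + 9/35.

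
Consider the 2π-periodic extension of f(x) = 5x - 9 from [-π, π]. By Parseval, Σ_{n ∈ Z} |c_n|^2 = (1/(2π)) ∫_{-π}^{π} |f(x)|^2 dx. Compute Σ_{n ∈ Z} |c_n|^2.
Σ |c_n|^2 = 25π^2/3 + 81

Expand and integrate term by term over [-π, π]:
  ∫ (5x)^2 dx = 25·(2π^3/3); ∫ 2·5·(-9)·x dx = 0 (odd integrand); ∫ (-9)^2 dx = 81·2π.
So (1/(2π)) ∫_{-π}^{π} (5x - 9)^2 dx = 25π^2/3 + 81 = 25π^2/3 + 81.
Parseval ⇒ Σ |c_n|^2 = 25π^2/3 + 81.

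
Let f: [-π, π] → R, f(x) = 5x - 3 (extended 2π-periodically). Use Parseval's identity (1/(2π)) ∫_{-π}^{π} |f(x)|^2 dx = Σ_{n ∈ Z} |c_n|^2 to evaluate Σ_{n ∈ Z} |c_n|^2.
Σ |c_n|^2 = 25π^2/3 + 9

Expand and integrate term by term over [-π, π]:
  ∫ (5x)^2 dx = 25·(2π^3/3); ∫ 2·5·(-3)·x dx = 0 (odd integrand); ∫ (-3)^2 dx = 9·2π.
So (1/(2π)) ∫_{-π}^{π} (5x - 3)^2 dx = 25π^2/3 + 9 = 25π^2/3 + 9.
Parseval ⇒ Σ |c_n|^2 = 25π^2/3 + 9.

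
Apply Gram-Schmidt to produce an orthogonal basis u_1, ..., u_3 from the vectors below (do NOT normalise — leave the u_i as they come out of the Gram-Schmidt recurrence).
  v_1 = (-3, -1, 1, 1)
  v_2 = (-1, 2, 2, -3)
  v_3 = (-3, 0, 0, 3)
Orthogonal basis:
  u_1 = (-3, -1, 1, 1)
  u_2 = (-1, 2, 2, -3)
  u_3 = (-1/3, 5/3, -1/3, 1)

Apply the Gram-Schmidt recurrence
  u_1 = v_1
  u_i = v_i − Σ_{j<i} ((v_i · u_j) / (u_j · u_j)) · u_j.

Step by step this gives:
  u_1 = (-3, -1, 1, 1)
  u_2 = (-1, 2, 2, -3)
  u_3 = (-1/3, 5/3, -1/3, 1)

Orthogonality check:
  u_2 · u_1 = 0 (should be 0)
  u_3 · u_1 = 0 (should be 0)
  u_3 · u_2 = 0 (should be 0)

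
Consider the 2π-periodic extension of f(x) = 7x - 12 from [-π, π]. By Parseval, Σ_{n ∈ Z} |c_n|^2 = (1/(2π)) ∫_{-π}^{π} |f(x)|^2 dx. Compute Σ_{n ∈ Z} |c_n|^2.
Σ |c_n|^2 = 49π^2/3 + 144

Expand and integrate term by term over [-π, π]:
  ∫ (7x)^2 dx = 49·(2π^3/3); ∫ 2·7·(-12)·x dx = 0 (odd integrand); ∫ (-12)^2 dx = 144·2π.
So (1/(2π)) ∫_{-π}^{π} (7x - 12)^2 dx = 49π^2/3 + 144 = 49π^2/3 + 144.
Parseval ⇒ Σ |c_n|^2 = 49π^2/3 + 144.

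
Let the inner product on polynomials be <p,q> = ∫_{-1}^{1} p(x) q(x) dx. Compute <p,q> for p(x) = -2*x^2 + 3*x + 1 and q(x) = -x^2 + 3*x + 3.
<p,q> = 122/15

Expand the product: p(x)·q(x) = 2*x^4 - 9*x^3 + 2*x^2 + 12*x + 3.
∫_{-1}^{1} of each monomial x^k gives [2/(k+1) if k even, 0 if k odd]. Integrating term-by-term (or equivalently evaluating the antiderivative F(x) = 2*x^5/5 - 9*x^4/4 + 2*x^3/3 + 6*x^2 + 3*x at the endpoints):
  F(1) − F(−1) = 469/60 − (-19/60) = 122/15.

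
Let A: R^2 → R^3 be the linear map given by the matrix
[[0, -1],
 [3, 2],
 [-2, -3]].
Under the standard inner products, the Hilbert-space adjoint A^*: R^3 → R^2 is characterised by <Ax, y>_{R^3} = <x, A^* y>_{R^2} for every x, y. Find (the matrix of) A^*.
A^* = A^T =
[[0, 3, -2],
 [-1, 2, -3]]

For real matrices with standard dot products, the defining identity <Ax, y> = <x, A^* y> gives (Ax)^T y = x^T (A^*) y, i.e. x^T A^T y = x^T (A^*) y. Since this holds for all x, y, we must have A^* = A^T. Therefore
A^* =
[[0, 3, -2],
 [-1, 2, -3]].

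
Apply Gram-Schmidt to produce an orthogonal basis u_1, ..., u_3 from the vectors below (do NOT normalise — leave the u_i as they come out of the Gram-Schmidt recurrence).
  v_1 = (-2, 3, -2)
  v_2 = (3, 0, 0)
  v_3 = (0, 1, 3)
Orthogonal basis:
  u_1 = (-2, 3, -2)
  u_2 = (39/17, 18/17, -12/17)
  u_3 = (0, 22/13, 33/13)

Apply the Gram-Schmidt recurrence
  u_1 = v_1
  u_i = v_i − Σ_{j<i} ((v_i · u_j) / (u_j · u_j)) · u_j.

Step by step this gives:
  u_1 = (-2, 3, -2)
  u_2 = (39/17, 18/17, -12/17)
  u_3 = (0, 22/13, 33/13)

Orthogonality check:
  u_2 · u_1 = 0 (should be 0)
  u_3 · u_1 = 0 (should be 0)
  u_3 · u_2 = 0 (should be 0)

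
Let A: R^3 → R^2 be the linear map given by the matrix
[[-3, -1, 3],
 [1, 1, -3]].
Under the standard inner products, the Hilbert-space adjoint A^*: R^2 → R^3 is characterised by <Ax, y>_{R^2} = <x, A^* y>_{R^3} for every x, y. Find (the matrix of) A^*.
A^* = A^T =
[[-3, 1],
 [-1, 1],
 [3, -3]]

For real matrices with standard dot products, the defining identity <Ax, y> = <x, A^* y> gives (Ax)^T y = x^T (A^*) y, i.e. x^T A^T y = x^T (A^*) y. Since this holds for all x, y, we must have A^* = A^T. Therefore
A^* =
[[-3, 1],
 [-1, 1],
 [3, -3]].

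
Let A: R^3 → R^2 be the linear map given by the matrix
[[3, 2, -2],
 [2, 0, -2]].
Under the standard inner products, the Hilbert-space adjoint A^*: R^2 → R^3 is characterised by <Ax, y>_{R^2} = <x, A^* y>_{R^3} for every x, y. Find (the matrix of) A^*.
A^* = A^T =
[[3, 2],
 [2, 0],
 [-2, -2]]

For real matrices with standard dot products, the defining identity <Ax, y> = <x, A^* y> gives (Ax)^T y = x^T (A^*) y, i.e. x^T A^T y = x^T (A^*) y. Since this holds for all x, y, we must have A^* = A^T. Therefore
A^* =
[[3, 2],
 [2, 0],
 [-2, -2]].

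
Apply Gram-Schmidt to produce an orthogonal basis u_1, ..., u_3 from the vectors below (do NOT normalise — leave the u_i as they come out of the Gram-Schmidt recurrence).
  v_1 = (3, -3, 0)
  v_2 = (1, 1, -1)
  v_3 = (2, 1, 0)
Orthogonal basis:
  u_1 = (3, -3, 0)
  u_2 = (1, 1, -1)
  u_3 = (1/2, 1/2, 1)

Apply the Gram-Schmidt recurrence
  u_1 = v_1
  u_i = v_i − Σ_{j<i} ((v_i · u_j) / (u_j · u_j)) · u_j.

Step by step this gives:
  u_1 = (3, -3, 0)
  u_2 = (1, 1, -1)
  u_3 = (1/2, 1/2, 1)

Orthogonality check:
  u_2 · u_1 = 0 (should be 0)
  u_3 · u_1 = 0 (should be 0)
  u_3 · u_2 = 0 (should be 0)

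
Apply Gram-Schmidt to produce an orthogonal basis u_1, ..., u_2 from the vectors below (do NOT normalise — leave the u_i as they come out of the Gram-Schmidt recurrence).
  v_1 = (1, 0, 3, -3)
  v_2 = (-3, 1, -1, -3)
Orthogonal basis:
  u_1 = (1, 0, 3, -3)
  u_2 = (-60/19, 1, -28/19, -48/19)

Apply the Gram-Schmidt recurrence
  u_1 = v_1
  u_i = v_i − Σ_{j<i} ((v_i · u_j) / (u_j · u_j)) · u_j.

Step by step this gives:
  u_1 = (1, 0, 3, -3)
  u_2 = (-60/19, 1, -28/19, -48/19)

Orthogonality check:
  u_2 · u_1 = 0 (should be 0)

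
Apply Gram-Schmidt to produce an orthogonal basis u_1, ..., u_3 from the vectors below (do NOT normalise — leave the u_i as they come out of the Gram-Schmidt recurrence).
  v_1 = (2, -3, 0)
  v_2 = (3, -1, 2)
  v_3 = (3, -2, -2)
Orthogonal basis:
  u_1 = (2, -3, 0)
  u_2 = (21/13, 14/13, 2)
  u_3 = (144/101, 96/101, -168/101)

Apply the Gram-Schmidt recurrence
  u_1 = v_1
  u_i = v_i − Σ_{j<i} ((v_i · u_j) / (u_j · u_j)) · u_j.

Step by step this gives:
  u_1 = (2, -3, 0)
  u_2 = (21/13, 14/13, 2)
  u_3 = (144/101, 96/101, -168/101)

Orthogonality check:
  u_2 · u_1 = 0 (should be 0)
  u_3 · u_1 = 0 (should be 0)
  u_3 · u_2 = 0 (should be 0)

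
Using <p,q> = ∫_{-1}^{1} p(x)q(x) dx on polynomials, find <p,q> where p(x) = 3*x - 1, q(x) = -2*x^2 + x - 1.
<p,q> = 16/3

Expand the product: p(x)·q(x) = -6*x^3 + 5*x^2 - 4*x + 1.
∫_{-1}^{1} of each monomial x^k gives [2/(k+1) if k even, 0 if k odd]. Integrating term-by-term (or equivalently evaluating the antiderivative F(x) = -3*x^4/2 + 5*x^3/3 - 2*x^2 + x at the endpoints):
  F(1) − F(−1) = -5/6 − (-37/6) = 16/3.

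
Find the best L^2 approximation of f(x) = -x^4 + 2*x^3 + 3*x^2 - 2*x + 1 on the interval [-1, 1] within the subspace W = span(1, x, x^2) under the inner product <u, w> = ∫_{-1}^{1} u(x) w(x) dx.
g(x) = 15*x^2/7 - 4*x/5 + 38/35

The best approximation g ∈ W is the orthogonal projection of f onto W. Writing g = a_0 + a_1 x + a_2 x^2, the coefficients solve the normal equations G · a = b where
  G_{ij} = <φ_i, φ_j> and b_i = <f, φ_i>, with φ_0 = 1, φ_1 = x, φ_2 = x^2.
G =
  [2, 0, 2/3]
  [0, 2/3, 0]
  [2/3, 0, 2/5],
b = (18/5, -8/15, 166/105).
Solving gives a_0 = 38/35, a_1 = -4/5, a_2 = 15/7, so
  g(x) = 15*x^2/7 - 4*x/5 + 38/35.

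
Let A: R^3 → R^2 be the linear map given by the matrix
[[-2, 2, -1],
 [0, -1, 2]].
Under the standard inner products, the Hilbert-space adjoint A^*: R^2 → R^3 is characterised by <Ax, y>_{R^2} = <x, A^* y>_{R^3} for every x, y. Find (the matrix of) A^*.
A^* = A^T =
[[-2, 0],
 [2, -1],
 [-1, 2]]

For real matrices with standard dot products, the defining identity <Ax, y> = <x, A^* y> gives (Ax)^T y = x^T (A^*) y, i.e. x^T A^T y = x^T (A^*) y. Since this holds for all x, y, we must have A^* = A^T. Therefore
A^* =
[[-2, 0],
 [2, -1],
 [-1, 2]].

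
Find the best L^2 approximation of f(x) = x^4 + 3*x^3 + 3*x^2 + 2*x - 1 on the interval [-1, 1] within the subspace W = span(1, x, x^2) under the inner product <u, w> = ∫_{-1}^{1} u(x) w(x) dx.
g(x) = 27*x^2/7 + 19*x/5 - 38/35

The best approximation g ∈ W is the orthogonal projection of f onto W. Writing g = a_0 + a_1 x + a_2 x^2, the coefficients solve the normal equations G · a = b where
  G_{ij} = <φ_i, φ_j> and b_i = <f, φ_i>, with φ_0 = 1, φ_1 = x, φ_2 = x^2.
G =
  [2, 0, 2/3]
  [0, 2/3, 0]
  [2/3, 0, 2/5],
b = (2/5, 38/15, 86/105).
Solving gives a_0 = -38/35, a_1 = 19/5, a_2 = 27/7, so
  g(x) = 27*x^2/7 + 19*x/5 - 38/35.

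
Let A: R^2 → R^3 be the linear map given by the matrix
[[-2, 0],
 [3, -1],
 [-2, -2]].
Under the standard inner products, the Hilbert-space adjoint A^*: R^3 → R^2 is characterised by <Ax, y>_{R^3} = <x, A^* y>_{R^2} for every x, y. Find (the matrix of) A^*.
A^* = A^T =
[[-2, 3, -2],
 [0, -1, -2]]

For real matrices with standard dot products, the defining identity <Ax, y> = <x, A^* y> gives (Ax)^T y = x^T (A^*) y, i.e. x^T A^T y = x^T (A^*) y. Since this holds for all x, y, we must have A^* = A^T. Therefore
A^* =
[[-2, 3, -2],
 [0, -1, -2]].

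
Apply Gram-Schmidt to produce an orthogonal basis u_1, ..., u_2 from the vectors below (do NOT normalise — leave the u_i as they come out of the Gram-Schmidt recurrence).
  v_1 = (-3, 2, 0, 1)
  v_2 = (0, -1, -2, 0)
Orthogonal basis:
  u_1 = (-3, 2, 0, 1)
  u_2 = (-3/7, -5/7, -2, 1/7)

Apply the Gram-Schmidt recurrence
  u_1 = v_1
  u_i = v_i − Σ_{j<i} ((v_i · u_j) / (u_j · u_j)) · u_j.

Step by step this gives:
  u_1 = (-3, 2, 0, 1)
  u_2 = (-3/7, -5/7, -2, 1/7)

Orthogonality check:
  u_2 · u_1 = 0 (should be 0)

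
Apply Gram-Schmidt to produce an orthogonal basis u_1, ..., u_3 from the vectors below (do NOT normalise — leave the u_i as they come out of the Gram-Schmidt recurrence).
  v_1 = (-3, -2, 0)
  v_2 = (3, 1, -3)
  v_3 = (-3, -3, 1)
Orthogonal basis:
  u_1 = (-3, -2, 0)
  u_2 = (6/13, -9/13, -3)
  u_3 = (4/7, -6/7, 2/7)

Apply the Gram-Schmidt recurrence
  u_1 = v_1
  u_i = v_i − Σ_{j<i} ((v_i · u_j) / (u_j · u_j)) · u_j.

Step by step this gives:
  u_1 = (-3, -2, 0)
  u_2 = (6/13, -9/13, -3)
  u_3 = (4/7, -6/7, 2/7)

Orthogonality check:
  u_2 · u_1 = 0 (should be 0)
  u_3 · u_1 = 0 (should be 0)
  u_3 · u_2 = 0 (should be 0)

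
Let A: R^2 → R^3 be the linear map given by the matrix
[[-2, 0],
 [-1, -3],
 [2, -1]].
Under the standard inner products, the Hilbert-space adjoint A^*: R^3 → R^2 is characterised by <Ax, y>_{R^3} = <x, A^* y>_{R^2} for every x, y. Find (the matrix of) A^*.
A^* = A^T =
[[-2, -1, 2],
 [0, -3, -1]]

For real matrices with standard dot products, the defining identity <Ax, y> = <x, A^* y> gives (Ax)^T y = x^T (A^*) y, i.e. x^T A^T y = x^T (A^*) y. Since this holds for all x, y, we must have A^* = A^T. Therefore
A^* =
[[-2, -1, 2],
 [0, -3, -1]].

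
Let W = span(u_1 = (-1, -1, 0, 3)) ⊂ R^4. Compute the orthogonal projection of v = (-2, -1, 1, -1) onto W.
proj_W(v) = (0, 0, 0, 0)

Set up U = [u_1 | ... | u_1] ∈ R^(4×1). The projector onto W = col(U) is P = U (U^T U)^(-1) U^T.
Compute U^T U =
  [11],
and U^T v = (0).
Solve U^T U · c = U^T v for the coefficients: c = (0). The projection is proj_W(v) = U c.
Check: (v - proj_W(v)) · u_1 = 0  (should be 0).
Result: proj_W(v) = (0, 0, 0, 0).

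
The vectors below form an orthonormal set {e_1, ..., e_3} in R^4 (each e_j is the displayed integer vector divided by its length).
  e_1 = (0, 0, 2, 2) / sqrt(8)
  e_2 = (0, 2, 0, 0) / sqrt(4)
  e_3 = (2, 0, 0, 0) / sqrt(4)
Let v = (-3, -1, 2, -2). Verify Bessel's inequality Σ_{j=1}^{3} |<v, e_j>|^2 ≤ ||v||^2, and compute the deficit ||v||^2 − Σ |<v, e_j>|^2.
Σ |<v, e_j>|^2 = 10; ||v||^2 = 18; deficit = 8

Write each e_j = u_j / sqrt(<u_j, u_j>) where u_j is the displayed integer vector. Then <v, e_j> = <v, u_j> / sqrt(<u_j, u_j>), so |<v, e_j>|^2 = <v, u_j>^2 / <u_j, u_j>.
Coefficients: <v, e_1> = 0/sqrt(8), <v, e_2> = -2/sqrt(4), <v, e_3> = -6/sqrt(4).
Square and sum: Σ |<v, e_j>|^2 = 10.
Compute ||v||^2 = v·v = 18.
Deficit = 18 − 10 = 8 ≥ 0, confirming Bessel's inequality. (The deficit equals ||v − Σ <v,e_j> e_j||^2, the squared distance from v to span{e_j}.)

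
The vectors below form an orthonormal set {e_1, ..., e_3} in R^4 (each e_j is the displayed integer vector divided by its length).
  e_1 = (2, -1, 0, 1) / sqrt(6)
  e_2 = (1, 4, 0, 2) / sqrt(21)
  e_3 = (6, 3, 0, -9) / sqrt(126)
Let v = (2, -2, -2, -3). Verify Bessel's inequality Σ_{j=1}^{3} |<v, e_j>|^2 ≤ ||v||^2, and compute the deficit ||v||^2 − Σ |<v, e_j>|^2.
Σ |<v, e_j>|^2 = 17; ||v||^2 = 21; deficit = 4

Write each e_j = u_j / sqrt(<u_j, u_j>) where u_j is the displayed integer vector. Then <v, e_j> = <v, u_j> / sqrt(<u_j, u_j>), so |<v, e_j>|^2 = <v, u_j>^2 / <u_j, u_j>.
Coefficients: <v, e_1> = 3/sqrt(6), <v, e_2> = -12/sqrt(21), <v, e_3> = 33/sqrt(126).
Square and sum: Σ |<v, e_j>|^2 = 17.
Compute ||v||^2 = v·v = 21.
Deficit = 21 − 17 = 4 ≥ 0, confirming Bessel's inequality. (The deficit equals ||v − Σ <v,e_j> e_j||^2, the squared distance from v to span{e_j}.)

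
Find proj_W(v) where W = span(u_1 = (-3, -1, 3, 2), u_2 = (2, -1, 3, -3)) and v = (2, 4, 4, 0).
proj_W(v) = (2/3, -2/3, 2, -4/3)

Set up U = [u_1 | ... | u_2] ∈ R^(4×2). The projector onto W = col(U) is P = U (U^T U)^(-1) U^T.
Compute U^T U =
  [23, -2]
  [-2, 23],
and U^T v = (2, 12).
Solve U^T U · c = U^T v for the coefficients: c = (2/15, 8/15). The projection is proj_W(v) = U c.
Check: (v - proj_W(v)) · u_1 = 0  (should be 0).
Check: (v - proj_W(v)) · u_2 = 0  (should be 0).
Result: proj_W(v) = (2/3, -2/3, 2, -4/3).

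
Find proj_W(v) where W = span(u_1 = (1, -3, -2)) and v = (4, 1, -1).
proj_W(v) = (3/14, -9/14, -3/7)

Set up U = [u_1 | ... | u_1] ∈ R^(3×1). The projector onto W = col(U) is P = U (U^T U)^(-1) U^T.
Compute U^T U =
  [14],
and U^T v = (3).
Solve U^T U · c = U^T v for the coefficients: c = (3/14). The projection is proj_W(v) = U c.
Check: (v - proj_W(v)) · u_1 = 0  (should be 0).
Result: proj_W(v) = (3/14, -9/14, -3/7).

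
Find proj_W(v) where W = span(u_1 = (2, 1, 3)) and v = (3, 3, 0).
proj_W(v) = (9/7, 9/14, 27/14)

Set up U = [u_1 | ... | u_1] ∈ R^(3×1). The projector onto W = col(U) is P = U (U^T U)^(-1) U^T.
Compute U^T U =
  [14],
and U^T v = (9).
Solve U^T U · c = U^T v for the coefficients: c = (9/14). The projection is proj_W(v) = U c.
Check: (v - proj_W(v)) · u_1 = 0  (should be 0).
Result: proj_W(v) = (9/7, 9/14, 27/14).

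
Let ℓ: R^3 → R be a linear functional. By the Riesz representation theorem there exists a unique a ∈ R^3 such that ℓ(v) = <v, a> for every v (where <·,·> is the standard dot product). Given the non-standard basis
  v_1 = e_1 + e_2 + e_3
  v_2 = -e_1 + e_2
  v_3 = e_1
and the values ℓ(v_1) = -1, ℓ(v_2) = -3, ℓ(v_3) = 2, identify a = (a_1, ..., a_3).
a = (2, -1, -2)

Write a = (a_1, ..., a_3) in the standard basis. For each basis vector v_i, ℓ(v_i) = <v_i, a> is a linear equation in the a_j's. Collect the n equations into a matrix system V a = ℓ, where row i of V is v_i (expressed in the standard basis). Since V is invertible (lower-triangular with 1s on the diagonal, up to permutation), solve by back-substitution:
  V =
[[1, 1, 1],
 [-1, 1, 0],
 [1, 0, 0]]
  V a = (-1, -3, 2)
Solving gives a = (2, -1, -2).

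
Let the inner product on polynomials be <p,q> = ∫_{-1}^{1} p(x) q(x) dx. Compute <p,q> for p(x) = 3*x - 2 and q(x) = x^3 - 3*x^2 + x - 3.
<p,q> = 96/5

Expand the product: p(x)·q(x) = 3*x^4 - 11*x^3 + 9*x^2 - 11*x + 6.
∫_{-1}^{1} of each monomial x^k gives [2/(k+1) if k even, 0 if k odd]. Integrating term-by-term (or equivalently evaluating the antiderivative F(x) = 3*x^5/5 - 11*x^4/4 + 3*x^3 - 11*x^2/2 + 6*x at the endpoints):
  F(1) − F(−1) = 27/20 − (-357/20) = 96/5.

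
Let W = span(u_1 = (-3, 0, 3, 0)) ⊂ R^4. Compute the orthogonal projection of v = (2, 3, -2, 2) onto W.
proj_W(v) = (2, 0, -2, 0)

Set up U = [u_1 | ... | u_1] ∈ R^(4×1). The projector onto W = col(U) is P = U (U^T U)^(-1) U^T.
Compute U^T U =
  [18],
and U^T v = (-12).
Solve U^T U · c = U^T v for the coefficients: c = (-2/3). The projection is proj_W(v) = U c.
Check: (v - proj_W(v)) · u_1 = 0  (should be 0).
Result: proj_W(v) = (2, 0, -2, 0).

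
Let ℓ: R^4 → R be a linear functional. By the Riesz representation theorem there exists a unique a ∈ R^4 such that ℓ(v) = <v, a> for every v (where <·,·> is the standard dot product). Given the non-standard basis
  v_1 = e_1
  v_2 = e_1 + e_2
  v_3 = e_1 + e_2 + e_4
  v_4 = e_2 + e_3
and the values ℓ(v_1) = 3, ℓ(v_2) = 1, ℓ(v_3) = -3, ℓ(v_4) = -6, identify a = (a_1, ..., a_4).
a = (3, -2, -4, -4)

Write a = (a_1, ..., a_4) in the standard basis. For each basis vector v_i, ℓ(v_i) = <v_i, a> is a linear equation in the a_j's. Collect the n equations into a matrix system V a = ℓ, where row i of V is v_i (expressed in the standard basis). Since V is invertible (lower-triangular with 1s on the diagonal, up to permutation), solve by back-substitution:
  V =
[[1, 0, 0, 0],
 [1, 1, 0, 0],
 [1, 1, 0, 1],
 [0, 1, 1, 0]]
  V a = (3, 1, -3, -6)
Solving gives a = (3, -2, -4, -4).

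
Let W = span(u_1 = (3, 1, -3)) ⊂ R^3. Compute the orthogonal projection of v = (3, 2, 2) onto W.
proj_W(v) = (15/19, 5/19, -15/19)

Set up U = [u_1 | ... | u_1] ∈ R^(3×1). The projector onto W = col(U) is P = U (U^T U)^(-1) U^T.
Compute U^T U =
  [19],
and U^T v = (5).
Solve U^T U · c = U^T v for the coefficients: c = (5/19). The projection is proj_W(v) = U c.
Check: (v - proj_W(v)) · u_1 = 0  (should be 0).
Result: proj_W(v) = (15/19, 5/19, -15/19).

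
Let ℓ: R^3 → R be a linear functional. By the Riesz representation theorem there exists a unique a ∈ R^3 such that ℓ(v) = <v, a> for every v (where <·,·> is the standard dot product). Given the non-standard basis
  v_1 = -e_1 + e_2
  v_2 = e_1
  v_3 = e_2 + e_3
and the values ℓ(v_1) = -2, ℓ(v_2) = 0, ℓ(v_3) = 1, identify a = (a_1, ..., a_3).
a = (0, -2, 3)

Write a = (a_1, ..., a_3) in the standard basis. For each basis vector v_i, ℓ(v_i) = <v_i, a> is a linear equation in the a_j's. Collect the n equations into a matrix system V a = ℓ, where row i of V is v_i (expressed in the standard basis). Since V is invertible (lower-triangular with 1s on the diagonal, up to permutation), solve by back-substitution:
  V =
[[-1, 1, 0],
 [1, 0, 0],
 [0, 1, 1]]
  V a = (-2, 0, 1)
Solving gives a = (0, -2, 3).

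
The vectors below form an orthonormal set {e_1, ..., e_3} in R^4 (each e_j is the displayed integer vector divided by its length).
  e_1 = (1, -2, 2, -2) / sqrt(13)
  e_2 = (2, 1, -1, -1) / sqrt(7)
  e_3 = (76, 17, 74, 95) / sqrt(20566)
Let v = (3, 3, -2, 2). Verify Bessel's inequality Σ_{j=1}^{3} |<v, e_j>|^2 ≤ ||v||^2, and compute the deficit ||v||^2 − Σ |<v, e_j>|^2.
Σ |<v, e_j>|^2 = 5851/226; ||v||^2 = 26; deficit = 25/226

Write each e_j = u_j / sqrt(<u_j, u_j>) where u_j is the displayed integer vector. Then <v, e_j> = <v, u_j> / sqrt(<u_j, u_j>), so |<v, e_j>|^2 = <v, u_j>^2 / <u_j, u_j>.
Coefficients: <v, e_1> = -11/sqrt(13), <v, e_2> = 9/sqrt(7), <v, e_3> = 321/sqrt(20566).
Square and sum: Σ |<v, e_j>|^2 = 5851/226.
Compute ||v||^2 = v·v = 26.
Deficit = 26 − 5851/226 = 25/226 ≥ 0, confirming Bessel's inequality. (The deficit equals ||v − Σ <v,e_j> e_j||^2, the squared distance from v to span{e_j}.)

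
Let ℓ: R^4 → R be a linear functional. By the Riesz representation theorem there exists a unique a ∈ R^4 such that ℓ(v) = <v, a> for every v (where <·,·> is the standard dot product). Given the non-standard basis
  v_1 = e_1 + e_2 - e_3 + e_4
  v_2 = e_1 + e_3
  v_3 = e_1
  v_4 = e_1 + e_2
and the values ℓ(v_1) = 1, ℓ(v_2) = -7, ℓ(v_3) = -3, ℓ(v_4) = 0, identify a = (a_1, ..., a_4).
a = (-3, 3, -4, -3)

Write a = (a_1, ..., a_4) in the standard basis. For each basis vector v_i, ℓ(v_i) = <v_i, a> is a linear equation in the a_j's. Collect the n equations into a matrix system V a = ℓ, where row i of V is v_i (expressed in the standard basis). Since V is invertible (lower-triangular with 1s on the diagonal, up to permutation), solve by back-substitution:
  V =
[[1, 1, -1, 1],
 [1, 0, 1, 0],
 [1, 0, 0, 0],
 [1, 1, 0, 0]]
  V a = (1, -7, -3, 0)
Solving gives a = (-3, 3, -4, -3).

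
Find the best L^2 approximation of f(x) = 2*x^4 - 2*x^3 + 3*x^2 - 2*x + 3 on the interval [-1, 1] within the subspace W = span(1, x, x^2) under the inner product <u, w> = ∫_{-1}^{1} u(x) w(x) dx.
g(x) = 33*x^2/7 - 16*x/5 + 99/35

The best approximation g ∈ W is the orthogonal projection of f onto W. Writing g = a_0 + a_1 x + a_2 x^2, the coefficients solve the normal equations G · a = b where
  G_{ij} = <φ_i, φ_j> and b_i = <f, φ_i>, with φ_0 = 1, φ_1 = x, φ_2 = x^2.
G =
  [2, 0, 2/3]
  [0, 2/3, 0]
  [2/3, 0, 2/5],
b = (44/5, -32/15, 132/35).
Solving gives a_0 = 99/35, a_1 = -16/5, a_2 = 33/7, so
  g(x) = 33*x^2/7 - 16*x/5 + 99/35.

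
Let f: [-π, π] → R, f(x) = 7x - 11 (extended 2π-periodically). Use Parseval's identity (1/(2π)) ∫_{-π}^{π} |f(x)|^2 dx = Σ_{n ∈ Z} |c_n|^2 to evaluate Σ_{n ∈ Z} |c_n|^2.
Σ |c_n|^2 = 49π^2/3 + 121

Expand and integrate term by term over [-π, π]:
  ∫ (7x)^2 dx = 49·(2π^3/3); ∫ 2·7·(-11)·x dx = 0 (odd integrand); ∫ (-11)^2 dx = 121·2π.
So (1/(2π)) ∫_{-π}^{π} (7x - 11)^2 dx = 49π^2/3 + 121 = 49π^2/3 + 121.
Parseval ⇒ Σ |c_n|^2 = 49π^2/3 + 121.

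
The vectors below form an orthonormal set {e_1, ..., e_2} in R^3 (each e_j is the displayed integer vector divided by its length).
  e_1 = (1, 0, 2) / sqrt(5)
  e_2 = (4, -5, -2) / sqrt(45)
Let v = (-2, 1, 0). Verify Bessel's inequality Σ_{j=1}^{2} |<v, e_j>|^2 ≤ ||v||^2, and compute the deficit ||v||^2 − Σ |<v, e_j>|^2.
Σ |<v, e_j>|^2 = 41/9; ||v||^2 = 5; deficit = 4/9

Write each e_j = u_j / sqrt(<u_j, u_j>) where u_j is the displayed integer vector. Then <v, e_j> = <v, u_j> / sqrt(<u_j, u_j>), so |<v, e_j>|^2 = <v, u_j>^2 / <u_j, u_j>.
Coefficients: <v, e_1> = -2/sqrt(5), <v, e_2> = -13/sqrt(45).
Square and sum: Σ |<v, e_j>|^2 = 41/9.
Compute ||v||^2 = v·v = 5.
Deficit = 5 − 41/9 = 4/9 ≥ 0, confirming Bessel's inequality. (The deficit equals ||v − Σ <v,e_j> e_j||^2, the squared distance from v to span{e_j}.)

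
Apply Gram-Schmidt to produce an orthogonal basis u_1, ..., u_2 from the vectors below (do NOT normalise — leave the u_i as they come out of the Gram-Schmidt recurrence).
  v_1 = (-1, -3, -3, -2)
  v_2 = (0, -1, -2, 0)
Orthogonal basis:
  u_1 = (-1, -3, -3, -2)
  u_2 = (9/23, 4/23, -19/23, 18/23)

Apply the Gram-Schmidt recurrence
  u_1 = v_1
  u_i = v_i − Σ_{j<i} ((v_i · u_j) / (u_j · u_j)) · u_j.

Step by step this gives:
  u_1 = (-1, -3, -3, -2)
  u_2 = (9/23, 4/23, -19/23, 18/23)

Orthogonality check:
  u_2 · u_1 = 0 (should be 0)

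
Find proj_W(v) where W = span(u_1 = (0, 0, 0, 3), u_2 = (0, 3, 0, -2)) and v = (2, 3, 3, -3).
proj_W(v) = (0, 3, 0, -3)

Set up U = [u_1 | ... | u_2] ∈ R^(4×2). The projector onto W = col(U) is P = U (U^T U)^(-1) U^T.
Compute U^T U =
  [9, -6]
  [-6, 13],
and U^T v = (-9, 15).
Solve U^T U · c = U^T v for the coefficients: c = (-1/3, 1). The projection is proj_W(v) = U c.
Check: (v - proj_W(v)) · u_1 = 0  (should be 0).
Check: (v - proj_W(v)) · u_2 = 0  (should be 0).
Result: proj_W(v) = (0, 3, 0, -3).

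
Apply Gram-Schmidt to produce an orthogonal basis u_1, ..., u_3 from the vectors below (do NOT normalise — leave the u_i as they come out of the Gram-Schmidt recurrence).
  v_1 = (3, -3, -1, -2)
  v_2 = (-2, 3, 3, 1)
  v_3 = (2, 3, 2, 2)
Orthogonal basis:
  u_1 = (3, -3, -1, -2)
  u_2 = (14/23, 9/23, 49/23, -17/23)
  u_3 = (337/129, 63/43, -46/129, 245/129)

Apply the Gram-Schmidt recurrence
  u_1 = v_1
  u_i = v_i − Σ_{j<i} ((v_i · u_j) / (u_j · u_j)) · u_j.

Step by step this gives:
  u_1 = (3, -3, -1, -2)
  u_2 = (14/23, 9/23, 49/23, -17/23)
  u_3 = (337/129, 63/43, -46/129, 245/129)

Orthogonality check:
  u_2 · u_1 = 0 (should be 0)
  u_3 · u_1 = 0 (should be 0)
  u_3 · u_2 = 0 (should be 0)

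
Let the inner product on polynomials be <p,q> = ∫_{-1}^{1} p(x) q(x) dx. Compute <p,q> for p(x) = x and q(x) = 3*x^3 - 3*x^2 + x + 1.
<p,q> = 28/15

Expand the product: p(x)·q(x) = 3*x^4 - 3*x^3 + x^2 + x.
∫_{-1}^{1} of each monomial x^k gives [2/(k+1) if k even, 0 if k odd]. Integrating term-by-term (or equivalently evaluating the antiderivative F(x) = 3*x^5/5 - 3*x^4/4 + x^3/3 + x^2/2 at the endpoints):
  F(1) − F(−1) = 41/60 − (-71/60) = 28/15.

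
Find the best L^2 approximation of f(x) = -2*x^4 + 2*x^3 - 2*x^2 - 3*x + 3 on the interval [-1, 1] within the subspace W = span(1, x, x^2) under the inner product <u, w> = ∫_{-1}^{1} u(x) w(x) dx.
g(x) = -26*x^2/7 - 9*x/5 + 111/35

The best approximation g ∈ W is the orthogonal projection of f onto W. Writing g = a_0 + a_1 x + a_2 x^2, the coefficients solve the normal equations G · a = b where
  G_{ij} = <φ_i, φ_j> and b_i = <f, φ_i>, with φ_0 = 1, φ_1 = x, φ_2 = x^2.
G =
  [2, 0, 2/3]
  [0, 2/3, 0]
  [2/3, 0, 2/5],
b = (58/15, -6/5, 22/35).
Solving gives a_0 = 111/35, a_1 = -9/5, a_2 = -26/7, so
  g(x) = -26*x^2/7 - 9*x/5 + 111/35.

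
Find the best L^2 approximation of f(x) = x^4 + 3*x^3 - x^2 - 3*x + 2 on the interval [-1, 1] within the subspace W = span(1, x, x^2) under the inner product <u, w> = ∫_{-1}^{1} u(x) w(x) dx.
g(x) = -x^2/7 - 6*x/5 + 67/35

The best approximation g ∈ W is the orthogonal projection of f onto W. Writing g = a_0 + a_1 x + a_2 x^2, the coefficients solve the normal equations G · a = b where
  G_{ij} = <φ_i, φ_j> and b_i = <f, φ_i>, with φ_0 = 1, φ_1 = x, φ_2 = x^2.
G =
  [2, 0, 2/3]
  [0, 2/3, 0]
  [2/3, 0, 2/5],
b = (56/15, -4/5, 128/105).
Solving gives a_0 = 67/35, a_1 = -6/5, a_2 = -1/7, so
  g(x) = -x^2/7 - 6*x/5 + 67/35.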